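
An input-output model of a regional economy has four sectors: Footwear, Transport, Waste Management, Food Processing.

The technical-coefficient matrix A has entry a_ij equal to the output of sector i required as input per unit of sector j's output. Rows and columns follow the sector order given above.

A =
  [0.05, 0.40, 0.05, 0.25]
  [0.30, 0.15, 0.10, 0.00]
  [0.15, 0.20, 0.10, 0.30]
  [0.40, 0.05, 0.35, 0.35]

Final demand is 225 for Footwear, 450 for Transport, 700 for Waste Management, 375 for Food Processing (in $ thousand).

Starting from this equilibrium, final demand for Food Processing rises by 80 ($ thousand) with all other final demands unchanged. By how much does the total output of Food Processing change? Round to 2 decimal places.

Δx_4 = 231.85

I − A =
  [   0.95    -0.40    -0.05    -0.25]
  [  -0.30     0.85    -0.10     0.00]
  [  -0.15    -0.20     0.90    -0.30]
  [  -0.40    -0.05    -0.35     0.65]
Compute the cofactors C_ij = (−1)^(i+j)·(3×3 minor ij) of I−A; the adjugate is their transpose:
adj(I−A) = Cᵀ =
  [ 0.393500   0.228000   0.129250   0.211000]
  [ 0.165750   0.342000   0.087750   0.104250]
  [ 0.228375   0.206625   0.358125   0.253125]
  [ 0.377875   0.277875   0.279125   0.584375]
det(I−A) = Σ_j (I−A)_1j·C_1j = (0.95)(0.393500) + (-0.40)(0.165750) + (-0.05)(0.228375) + (-0.25)(0.377875) = 0.2016375
(I − A)⁻¹ = adj(I−A) / det(I−A) ≈
  [   1.9515     1.1307     0.6410     1.0464]
  [   0.8220     1.6961     0.4352     0.5170]
  [   1.1326     1.0247     1.7761     1.2553]
  [   1.8740     1.3781     1.3843     2.8981]
Δx = (I − A)⁻¹ Δd with Δd having +80 in the Food Processing component and 0 elsewhere.
So Δx_4 = L_44 · (+80), where L_44 = adj(I−A)_44 / det(I−A) = 0.584375 / 0.2016375.
Δx_4 = 0.584375 × (+80) / 0.2016375 = 46.75 / 0.2016375 ≈ 231.85.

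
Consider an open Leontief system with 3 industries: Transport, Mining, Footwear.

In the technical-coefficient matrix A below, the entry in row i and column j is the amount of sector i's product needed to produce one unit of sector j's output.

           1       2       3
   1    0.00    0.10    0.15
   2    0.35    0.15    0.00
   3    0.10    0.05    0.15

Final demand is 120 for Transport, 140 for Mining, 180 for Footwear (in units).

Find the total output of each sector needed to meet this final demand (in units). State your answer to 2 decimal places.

I − A =
  [   1.00    -0.10    -0.15]
  [  -0.35     0.85     0.00]
  [  -0.10    -0.05     0.85]
Cofactors of I−A, C_ij = (−1)^(i+j)·(minor ij) (rows/columns in the sector order above):
  C_11 = (0.85)(0.85) − (0.00)(-0.05) = 0.7225
  C_12 = −[(-0.35)(0.85) − (0.00)(-0.10)] = 0.2975
  C_13 = (-0.35)(-0.05) − (0.85)(-0.10) = 0.1025
  C_21 = −[(-0.10)(0.85) − (-0.15)(-0.05)] = 0.0925
  C_22 = (1.00)(0.85) − (-0.15)(-0.10) = 0.8350
  C_23 = −[(1.00)(-0.05) − (-0.10)(-0.10)] = 0.0600
  C_31 = (-0.10)(0.00) − (-0.15)(0.85) = 0.1275
  C_32 = −[(1.00)(0.00) − (-0.15)(-0.35)] = 0.0525
  C_33 = (1.00)(0.85) − (-0.10)(-0.35) = 0.8150
det(I−A) = Σ_j (I−A)_1j·C_1j = (1.00)(0.7225) + (-0.10)(0.2975) + (-0.15)(0.1025) = 0.677375
adj(I−A) = Cᵀ =
  [ 0.7225   0.0925   0.1275]
  [ 0.2975   0.8350   0.0525]
  [ 0.1025   0.0600   0.8150]
(I − A)⁻¹ = adj(I−A) / det(I−A) ≈
  [   1.0666     0.1366     0.1882]
  [   0.4392     1.2327     0.0775]
  [   0.1513     0.0886     1.2032]
x = (I − A)⁻¹ d = adj(I−A)·d / det(I−A), with det(I−A) = 0.677375:
  x_1 = (0.7225·120 + 0.0925·140 + 0.1275·180) / 0.677375 = 122.60 / 0.677375 ≈ 180.99
  x_2 = (0.2975·120 + 0.8350·140 + 0.0525·180) / 0.677375 = 162.05 / 0.677375 ≈ 239.23
  x_3 = (0.1025·120 + 0.0600·140 + 0.8150·180) / 0.677375 = 167.40 / 0.677375 ≈ 247.13

x_1 = 180.99, x_2 = 239.23, x_3 = 247.13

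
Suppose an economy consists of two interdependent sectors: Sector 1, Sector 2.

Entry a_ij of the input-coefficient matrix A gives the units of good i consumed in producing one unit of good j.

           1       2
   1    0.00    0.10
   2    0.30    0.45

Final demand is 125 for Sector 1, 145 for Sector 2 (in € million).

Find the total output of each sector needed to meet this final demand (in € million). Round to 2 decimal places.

I − A =
  [   1.00    -0.10]
  [  -0.30     0.55]
det(I−A) = (1.00)(0.55) − (-0.10)(-0.30) = 0.5200
adj(I−A) = [[0.55, 0.10], [0.30, 1.00]]
(I − A)⁻¹ = adj(I−A) / det(I−A) ≈
  [   1.0577     0.1923]
  [   0.5769     1.9231]
x = (I − A)⁻¹ d = adj(I−A)·d / det(I−A), with det(I−A) = 0.5200:
  x_1 = (0.55·125 + 0.10·145) / 0.5200 = 83.25 / 0.5200 ≈ 160.10
  x_2 = (0.30·125 + 1.00·145) / 0.5200 = 182.50 / 0.5200 ≈ 350.96

x_1 = 160.10, x_2 = 350.96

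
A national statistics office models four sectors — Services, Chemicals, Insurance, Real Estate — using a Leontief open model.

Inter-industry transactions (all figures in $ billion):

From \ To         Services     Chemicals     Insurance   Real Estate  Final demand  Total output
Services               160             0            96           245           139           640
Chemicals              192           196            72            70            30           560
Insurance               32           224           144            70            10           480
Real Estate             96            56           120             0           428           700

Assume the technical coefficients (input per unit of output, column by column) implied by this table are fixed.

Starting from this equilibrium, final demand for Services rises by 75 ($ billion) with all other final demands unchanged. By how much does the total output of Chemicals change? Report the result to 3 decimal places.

Δx_C = 86.445

Technical coefficients a_ij = z_ij / X_j:
  a_SS = 160/640 = 0.25, a_CS = 192/640 = 0.30, a_IS = 32/640 = 0.05, a_RS = 96/640 = 0.15
  a_SC = 0/560 = 0.00, a_CC = 196/560 = 0.35, a_IC = 224/560 = 0.40, a_RC = 56/560 = 0.10
  a_SI = 96/480 = 0.20, a_CI = 72/480 = 0.15, a_II = 144/480 = 0.30, a_RI = 120/480 = 0.25
  a_SR = 245/700 = 0.35, a_CR = 70/700 = 0.10, a_IR = 70/700 = 0.10, a_RR = 0/700 = 0.00
I − A =
  [   0.75     0.00    -0.20    -0.35]
  [  -0.30     0.65    -0.15    -0.10]
  [  -0.05    -0.40     0.70    -0.10]
  [  -0.15    -0.10    -0.25     1.00]
Compute the cofactors C_ij = (−1)^(i+j)·(3×3 minor ij) of I−A; the adjugate is their transpose:
adj(I−A) = Cᵀ =
  [ 0.360250   0.141500   0.190125   0.159250]
  [ 0.224000   0.452125   0.212625   0.144875]
  [ 0.170750   0.288250   0.435375   0.132125]
  [ 0.119125   0.138500   0.158625   0.265750]
det(I−A) = Σ_j (I−A)_1j·C_1j = (0.75)(0.360250) + (0.00)(0.224000) + (-0.20)(0.170750) + (-0.35)(0.119125) = 0.19434375
(I − A)⁻¹ = adj(I−A) / det(I−A) ≈
  [   1.8537     0.7281     0.9783     0.8194]
  [   1.1526     2.3264     1.0941     0.7455]
  [   0.8786     1.4832     2.2402     0.6799]
  [   0.6130     0.7127     0.8162     1.3674]
Δx = (I − A)⁻¹ Δd with Δd having +75 in the Services component and 0 elsewhere.
So Δx_C = L_CS · (+75), where L_CS = adj(I−A)_CS / det(I−A) = 0.224000 / 0.19434375.
Δx_C = 0.224000 × (+75) / 0.19434375 = 16.80 / 0.19434375 ≈ 86.445.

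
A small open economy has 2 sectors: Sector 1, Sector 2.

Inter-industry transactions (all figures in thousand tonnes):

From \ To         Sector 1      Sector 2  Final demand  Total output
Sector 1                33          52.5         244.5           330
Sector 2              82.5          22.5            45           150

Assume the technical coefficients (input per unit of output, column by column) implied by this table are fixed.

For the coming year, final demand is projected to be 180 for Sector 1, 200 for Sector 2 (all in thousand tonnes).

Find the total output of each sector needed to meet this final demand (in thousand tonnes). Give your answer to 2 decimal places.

Technical coefficients a_ij = z_ij / X_j:
  a_11 = 33/330 = 0.10, a_21 = 82.5/330 = 0.25
  a_12 = 52.5/150 = 0.35, a_22 = 22.5/150 = 0.15
I − A =
  [   0.90    -0.35]
  [  -0.25     0.85]
det(I−A) = (0.90)(0.85) − (-0.35)(-0.25) = 0.6775
adj(I−A) = [[0.85, 0.35], [0.25, 0.90]]
(I − A)⁻¹ = adj(I−A) / det(I−A) ≈
  [   1.2546     0.5166]
  [   0.3690     1.3284]
x = (I − A)⁻¹ d = adj(I−A)·d / det(I−A), with det(I−A) = 0.6775:
  x_1 = (0.85·180 + 0.35·200) / 0.6775 = 223.00 / 0.6775 ≈ 329.15
  x_2 = (0.25·180 + 0.90·200) / 0.6775 = 225.00 / 0.6775 ≈ 332.10

x_1 = 329.15, x_2 = 332.10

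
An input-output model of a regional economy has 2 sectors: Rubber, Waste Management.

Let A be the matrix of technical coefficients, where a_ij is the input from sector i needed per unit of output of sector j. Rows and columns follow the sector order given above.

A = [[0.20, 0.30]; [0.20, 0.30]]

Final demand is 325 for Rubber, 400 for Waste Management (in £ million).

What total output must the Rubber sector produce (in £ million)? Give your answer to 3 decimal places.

x_R = 695.000

I − A =
  [   0.80    -0.30]
  [  -0.20     0.70]
det(I−A) = (0.80)(0.70) − (-0.30)(-0.20) = 0.5000
adj(I−A) = [[0.70, 0.30], [0.20, 0.80]]
(I − A)⁻¹ = adj(I−A) / det(I−A) ≈
  [   1.4000     0.6000]
  [   0.4000     1.6000]
x = (I − A)⁻¹ d = adj(I−A)·d / det(I−A), with det(I−A) = 0.5000:
  x_R = (0.70·325 + 0.30·400) / 0.5000 = 347.50 / 0.5000 = 695.000
  x_W = (0.20·325 + 0.80·400) / 0.5000 = 385.00 / 0.5000 = 770.000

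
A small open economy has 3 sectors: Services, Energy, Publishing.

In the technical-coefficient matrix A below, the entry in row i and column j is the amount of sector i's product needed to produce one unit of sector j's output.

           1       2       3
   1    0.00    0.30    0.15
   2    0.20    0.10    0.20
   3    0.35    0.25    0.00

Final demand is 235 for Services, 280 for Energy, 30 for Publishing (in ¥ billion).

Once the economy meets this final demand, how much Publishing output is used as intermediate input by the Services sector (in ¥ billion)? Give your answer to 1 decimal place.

z_31 = 147.1

I − A =
  [   1.00    -0.30    -0.15]
  [  -0.20     0.90    -0.20]
  [  -0.35    -0.25     1.00]
Cofactors of I−A, C_ij = (−1)^(i+j)·(minor ij) (rows/columns in the sector order above):
  C_11 = (0.90)(1.00) − (-0.20)(-0.25) = 0.8500
  C_12 = −[(-0.20)(1.00) − (-0.20)(-0.35)] = 0.2700
  C_13 = (-0.20)(-0.25) − (0.90)(-0.35) = 0.3650
  C_21 = −[(-0.30)(1.00) − (-0.15)(-0.25)] = 0.3375
  C_22 = (1.00)(1.00) − (-0.15)(-0.35) = 0.9475
  C_23 = −[(1.00)(-0.25) − (-0.30)(-0.35)] = 0.3550
  C_31 = (-0.30)(-0.20) − (-0.15)(0.90) = 0.1950
  C_32 = −[(1.00)(-0.20) − (-0.15)(-0.20)] = 0.2300
  C_33 = (1.00)(0.90) − (-0.30)(-0.20) = 0.8400
det(I−A) = Σ_j (I−A)_1j·C_1j = (1.00)(0.8500) + (-0.30)(0.2700) + (-0.15)(0.3650) = 0.71425
adj(I−A) = Cᵀ =
  [ 0.8500   0.3375   0.1950]
  [ 0.2700   0.9475   0.2300]
  [ 0.3650   0.3550   0.8400]
(I − A)⁻¹ = adj(I−A) / det(I−A) ≈
  [   1.1901     0.4725     0.2730]
  [   0.3780     1.3266     0.3220]
  [   0.5110     0.4970     1.1761]
First solve x = (I − A)⁻¹ d = adj(I−A)·d / det(I−A); in particular x_1 = (0.8500·235 + 0.3375·280 + 0.1950·30) / 0.71425 = 300.10 / 0.71425 ≈ 420.161.
Intermediate flow from 3 to 1: z_31 = a_31 · x_1 = 0.35 × 300.10 / 0.71425 = 105.035 / 0.71425 ≈ 147.1.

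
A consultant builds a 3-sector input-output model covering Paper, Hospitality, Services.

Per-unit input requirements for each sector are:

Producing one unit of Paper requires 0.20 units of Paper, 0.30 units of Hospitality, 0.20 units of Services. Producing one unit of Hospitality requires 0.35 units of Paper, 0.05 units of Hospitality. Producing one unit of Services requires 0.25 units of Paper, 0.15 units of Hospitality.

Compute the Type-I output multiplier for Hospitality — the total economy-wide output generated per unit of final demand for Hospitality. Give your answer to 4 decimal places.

m_2 = 1.9598

I − A =
  [   0.80    -0.35    -0.25]
  [  -0.30     0.95    -0.15]
  [  -0.20     0.00     1.00]
Cofactors of I−A, C_ij = (−1)^(i+j)·(minor ij) (rows/columns in the sector order above):
  C_11 = (0.95)(1.00) − (-0.15)(0.00) = 0.9500
  C_12 = −[(-0.30)(1.00) − (-0.15)(-0.20)] = 0.3300
  C_13 = (-0.30)(0.00) − (0.95)(-0.20) = 0.1900
  C_21 = −[(-0.35)(1.00) − (-0.25)(0.00)] = 0.3500
  C_22 = (0.80)(1.00) − (-0.25)(-0.20) = 0.7500
  C_23 = −[(0.80)(0.00) − (-0.35)(-0.20)] = 0.0700
  C_31 = (-0.35)(-0.15) − (-0.25)(0.95) = 0.2900
  C_32 = −[(0.80)(-0.15) − (-0.25)(-0.30)] = 0.1950
  C_33 = (0.80)(0.95) − (-0.35)(-0.30) = 0.6550
det(I−A) = Σ_j (I−A)_1j·C_1j = (0.80)(0.9500) + (-0.35)(0.3300) + (-0.25)(0.1900) = 0.5970
adj(I−A) = Cᵀ =
  [ 0.9500   0.3500   0.2900]
  [ 0.3300   0.7500   0.1950]
  [ 0.1900   0.0700   0.6550]
(I − A)⁻¹ = adj(I−A) / det(I−A) ≈
  [   1.59129     0.58626     0.48576]
  [   0.55276     1.25628     0.32663]
  [   0.31826     0.11725     1.09715]
The output multiplier for sector j is the column-j sum of the Leontief inverse (I − A)⁻¹ = adj(I−A) / det(I−A).
Column 2 of adj(I−A): (0.3500, 0.7500, 0.0700); det(I−A) = 0.5970.
m_2 = (0.3500 + 0.7500 + 0.0700) / 0.5970 = 1.17 / 0.5970 ≈ 1.9598.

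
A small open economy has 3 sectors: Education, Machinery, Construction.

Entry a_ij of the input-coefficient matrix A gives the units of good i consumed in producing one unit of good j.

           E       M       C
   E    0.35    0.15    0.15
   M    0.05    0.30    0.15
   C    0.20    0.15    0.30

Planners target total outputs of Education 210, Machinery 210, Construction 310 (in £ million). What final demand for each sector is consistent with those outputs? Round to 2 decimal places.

d_E = 58.50, d_M = 90.00, d_C = 143.50

I − A =
  [   0.65    -0.15    -0.15]
  [  -0.05     0.70    -0.15]
  [  -0.20    -0.15     0.70]
d = (I − A) x:
  d_E = (+0.65)·210 + (-0.15)·210 + (-0.15)·310 = 58.50
  d_M = (-0.05)·210 + (+0.70)·210 + (-0.15)·310 = 90.00
  d_C = (-0.20)·210 + (-0.15)·210 + (+0.70)·310 = 143.50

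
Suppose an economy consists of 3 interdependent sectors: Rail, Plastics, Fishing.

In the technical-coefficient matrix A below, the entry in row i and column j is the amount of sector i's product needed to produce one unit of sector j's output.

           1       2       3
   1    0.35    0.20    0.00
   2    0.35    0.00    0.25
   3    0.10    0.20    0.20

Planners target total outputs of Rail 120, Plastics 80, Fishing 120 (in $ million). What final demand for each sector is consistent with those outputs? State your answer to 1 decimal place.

d_1 = 62.0, d_2 = 8.0, d_3 = 68.0

I − A =
  [   0.65    -0.20     0.00]
  [  -0.35     1.00    -0.25]
  [  -0.10    -0.20     0.80]
d = (I − A) x:
  d_1 = (+0.65)·120 + (-0.20)·80 + (+0.00)·120 = 62.0
  d_2 = (-0.35)·120 + (+1.00)·80 + (-0.25)·120 = 8.0
  d_3 = (-0.10)·120 + (-0.20)·80 + (+0.80)·120 = 68.0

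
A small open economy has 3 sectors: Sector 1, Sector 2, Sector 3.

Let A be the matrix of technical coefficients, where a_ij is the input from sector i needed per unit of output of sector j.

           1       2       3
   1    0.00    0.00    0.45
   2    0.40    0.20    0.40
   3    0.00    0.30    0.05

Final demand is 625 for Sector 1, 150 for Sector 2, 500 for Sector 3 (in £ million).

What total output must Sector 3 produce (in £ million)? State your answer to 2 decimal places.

I − A =
  [   1.00     0.00    -0.45]
  [  -0.40     0.80    -0.40]
  [   0.00    -0.30     0.95]
Cofactors of I−A, C_ij = (−1)^(i+j)·(minor ij) (rows/columns in the sector order above):
  C_11 = (0.80)(0.95) − (-0.40)(-0.30) = 0.6400
  C_12 = −[(-0.40)(0.95) − (-0.40)(0.00)] = 0.3800
  C_13 = (-0.40)(-0.30) − (0.80)(0.00) = 0.1200
  C_21 = −[(0.00)(0.95) − (-0.45)(-0.30)] = 0.1350
  C_22 = (1.00)(0.95) − (-0.45)(0.00) = 0.9500
  C_23 = −[(1.00)(-0.30) − (0.00)(0.00)] = 0.3000
  C_31 = (0.00)(-0.40) − (-0.45)(0.80) = 0.3600
  C_32 = −[(1.00)(-0.40) − (-0.45)(-0.40)] = 0.5800
  C_33 = (1.00)(0.80) − (0.00)(-0.40) = 0.8000
det(I−A) = Σ_j (I−A)_1j·C_1j = (1.00)(0.6400) + (0.00)(0.3800) + (-0.45)(0.1200) = 0.5860
adj(I−A) = Cᵀ =
  [ 0.6400   0.1350   0.3600]
  [ 0.3800   0.9500   0.5800]
  [ 0.1200   0.3000   0.8000]
(I − A)⁻¹ = adj(I−A) / det(I−A) ≈
  [   1.0922     0.2304     0.6143]
  [   0.6485     1.6212     0.9898]
  [   0.2048     0.5119     1.3652]
x = (I − A)⁻¹ d = adj(I−A)·d / det(I−A), with det(I−A) = 0.5860:
  x_1 = (0.6400·625 + 0.1350·150 + 0.3600·500) / 0.5860 = 600.25 / 0.5860 ≈ 1024.32
  x_2 = (0.3800·625 + 0.9500·150 + 0.5800·500) / 0.5860 = 670.00 / 0.5860 ≈ 1143.34
  x_3 = (0.1200·625 + 0.3000·150 + 0.8000·500) / 0.5860 = 520.00 / 0.5860 ≈ 887.37

x_3 = 887.37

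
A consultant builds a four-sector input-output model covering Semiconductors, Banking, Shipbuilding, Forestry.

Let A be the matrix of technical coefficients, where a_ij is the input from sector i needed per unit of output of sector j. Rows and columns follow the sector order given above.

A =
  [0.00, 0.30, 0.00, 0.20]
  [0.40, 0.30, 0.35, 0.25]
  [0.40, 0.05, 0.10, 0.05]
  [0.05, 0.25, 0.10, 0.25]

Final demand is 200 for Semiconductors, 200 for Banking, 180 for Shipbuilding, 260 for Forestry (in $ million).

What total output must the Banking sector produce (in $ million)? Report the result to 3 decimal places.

I − A =
  [   1.00    -0.30     0.00    -0.20]
  [  -0.40     0.70    -0.35    -0.25]
  [  -0.40    -0.05     0.90    -0.05]
  [  -0.05    -0.25    -0.10     0.75]
Compute the cofactors C_ij = (−1)^(i+j)·(3×3 minor ij) of I−A; the adjugate is their transpose:
adj(I−A) = Cᵀ =
  [ 0.394000   0.247000   0.117750   0.195250]
  [ 0.395125   0.653000   0.292000   0.342500]
  [ 0.207375   0.160250   0.341750   0.131500]
  [ 0.185625   0.255500   0.150750   0.462500]
det(I−A) = Σ_j (I−A)_1j·C_1j = (1.00)(0.394000) + (-0.30)(0.395125) + (0.00)(0.207375) + (-0.20)(0.185625) = 0.2383375
(I − A)⁻¹ = adj(I−A) / det(I−A) ≈
  [   1.6531     1.0363     0.4940     0.8192]
  [   1.6578     2.7398     1.2252     1.4370]
  [   0.8701     0.6724     1.4339     0.5517]
  [   0.7788     1.0720     0.6325     1.9405]
x = (I − A)⁻¹ d = adj(I−A)·d / det(I−A), with det(I−A) = 0.2383375:
  x_1 = (0.394000·200 + 0.247000·200 + 0.117750·180 + 0.195250·260) / 0.2383375 = 200.16 / 0.2383375 ≈ 839.817
  x_2 = (0.395125·200 + 0.653000·200 + 0.292000·180 + 0.342500·260) / 0.2383375 = 351.235 / 0.2383375 ≈ 1473.688
  x_3 = (0.207375·200 + 0.160250·200 + 0.341750·180 + 0.131500·260) / 0.2383375 = 169.23 / 0.2383375 ≈ 710.044
  x_4 = (0.185625·200 + 0.255500·200 + 0.150750·180 + 0.462500·260) / 0.2383375 = 235.61 / 0.2383375 ≈ 988.556

x_2 = 1473.688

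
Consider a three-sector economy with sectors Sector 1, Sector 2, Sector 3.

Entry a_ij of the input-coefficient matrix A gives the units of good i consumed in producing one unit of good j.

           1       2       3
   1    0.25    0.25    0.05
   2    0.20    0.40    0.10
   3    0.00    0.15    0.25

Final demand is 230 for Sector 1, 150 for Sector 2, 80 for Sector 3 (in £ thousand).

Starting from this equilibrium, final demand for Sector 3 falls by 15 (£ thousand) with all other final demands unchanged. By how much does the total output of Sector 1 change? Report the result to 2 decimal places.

Δx_1 = -2.87

I − A =
  [   0.75    -0.25    -0.05]
  [  -0.20     0.60    -0.10]
  [   0.00    -0.15     0.75]
Cofactors of I−A, C_ij = (−1)^(i+j)·(minor ij) (rows/columns in the sector order above):
  C_11 = (0.60)(0.75) − (-0.10)(-0.15) = 0.4350
  C_12 = −[(-0.20)(0.75) − (-0.10)(0.00)] = 0.1500
  C_13 = (-0.20)(-0.15) − (0.60)(0.00) = 0.0300
  C_21 = −[(-0.25)(0.75) − (-0.05)(-0.15)] = 0.1950
  C_22 = (0.75)(0.75) − (-0.05)(0.00) = 0.5625
  C_23 = −[(0.75)(-0.15) − (-0.25)(0.00)] = 0.1125
  C_31 = (-0.25)(-0.10) − (-0.05)(0.60) = 0.0550
  C_32 = −[(0.75)(-0.10) − (-0.05)(-0.20)] = 0.0850
  C_33 = (0.75)(0.60) − (-0.25)(-0.20) = 0.4000
det(I−A) = Σ_j (I−A)_1j·C_1j = (0.75)(0.4350) + (-0.25)(0.1500) + (-0.05)(0.0300) = 0.28725
adj(I−A) = Cᵀ =
  [ 0.4350   0.1950   0.0550]
  [ 0.1500   0.5625   0.0850]
  [ 0.0300   0.1125   0.4000]
(I − A)⁻¹ = adj(I−A) / det(I−A) ≈
  [   1.5144     0.6789     0.1915]
  [   0.5222     1.9582     0.2959]
  [   0.1044     0.3916     1.3925]
Δx = (I − A)⁻¹ Δd with Δd having -15 in the Sector 3 component and 0 elsewhere.
So Δx_1 = L_13 · (-15), where L_13 = adj(I−A)_13 / det(I−A) = 0.0550 / 0.28725.
Δx_1 = 0.0550 × (-15) / 0.28725 = -0.825 / 0.28725 ≈ -2.87.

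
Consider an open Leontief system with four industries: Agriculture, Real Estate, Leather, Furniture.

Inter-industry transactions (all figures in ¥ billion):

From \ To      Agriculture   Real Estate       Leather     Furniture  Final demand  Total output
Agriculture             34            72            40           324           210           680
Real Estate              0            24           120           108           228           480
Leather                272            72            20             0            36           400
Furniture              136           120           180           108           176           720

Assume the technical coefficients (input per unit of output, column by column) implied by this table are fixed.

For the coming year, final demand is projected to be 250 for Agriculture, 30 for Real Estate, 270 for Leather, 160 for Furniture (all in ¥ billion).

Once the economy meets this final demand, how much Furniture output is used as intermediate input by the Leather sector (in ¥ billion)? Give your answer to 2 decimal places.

Technical coefficients a_ij = z_ij / X_j:
  a_11 = 34/680 = 0.05, a_21 = 0/680 = 0.00, a_31 = 272/680 = 0.40, a_41 = 136/680 = 0.20
  a_12 = 72/480 = 0.15, a_22 = 24/480 = 0.05, a_32 = 72/480 = 0.15, a_42 = 120/480 = 0.25
  a_13 = 40/400 = 0.10, a_23 = 120/400 = 0.30, a_33 = 20/400 = 0.05, a_43 = 180/400 = 0.45
  a_14 = 324/720 = 0.45, a_24 = 108/720 = 0.15, a_34 = 0/720 = 0.00, a_44 = 108/720 = 0.15
I − A =
  [   0.95    -0.15    -0.10    -0.45]
  [   0.00     0.95    -0.30    -0.15]
  [  -0.40    -0.15     0.95     0.00]
  [  -0.20    -0.25    -0.45     0.85]
Compute the cofactors C_ij = (−1)^(i+j)·(3×3 minor ij) of I−A; the adjugate is their transpose:
adj(I−A) = Cᵀ =
  [ 0.683125   0.271125   0.351500   0.409500]
  [ 0.157500   0.566625   0.282375   0.183375]
  [ 0.312500   0.203625   0.641500   0.201375]
  [ 0.372500   0.338250   0.505375   0.758625]
det(I−A) = Σ_j (I−A)_1j·C_1j = (0.95)(0.683125) + (-0.15)(0.157500) + (-0.10)(0.312500) + (-0.45)(0.372500) = 0.42646875
(I − A)⁻¹ = adj(I−A) / det(I−A) ≈
  [   1.6018     0.6357     0.8242     0.9602]
  [   0.3693     1.3286     0.6621     0.4300]
  [   0.7328     0.4775     1.5042     0.4722]
  [   0.8735     0.7931     1.1850     1.7789]
First solve x = (I − A)⁻¹ d = adj(I−A)·d / det(I−A); in particular x_3 = (0.312500·250 + 0.203625·30 + 0.641500·270 + 0.201375·160) / 0.42646875 = 289.65875 / 0.42646875 ≈ 679.2028.
Intermediate flow from 4 to 3: z_43 = a_43 · x_3 = 0.45 × 289.65875 / 0.42646875 = 130.3464375 / 0.42646875 ≈ 305.64.

z_43 = 305.64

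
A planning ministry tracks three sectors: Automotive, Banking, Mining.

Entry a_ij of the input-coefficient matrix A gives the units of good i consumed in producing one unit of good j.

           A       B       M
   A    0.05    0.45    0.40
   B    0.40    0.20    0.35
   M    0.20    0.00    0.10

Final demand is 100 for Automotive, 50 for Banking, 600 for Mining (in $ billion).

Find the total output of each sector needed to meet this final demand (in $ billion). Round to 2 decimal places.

I − A =
  [   0.95    -0.45    -0.40]
  [  -0.40     0.80    -0.35]
  [  -0.20     0.00     0.90]
Cofactors of I−A, C_ij = (−1)^(i+j)·(minor ij) (rows/columns in the sector order above):
  C_11 = (0.80)(0.90) − (-0.35)(0.00) = 0.7200
  C_12 = −[(-0.40)(0.90) − (-0.35)(-0.20)] = 0.4300
  C_13 = (-0.40)(0.00) − (0.80)(-0.20) = 0.1600
  C_21 = −[(-0.45)(0.90) − (-0.40)(0.00)] = 0.4050
  C_22 = (0.95)(0.90) − (-0.40)(-0.20) = 0.7750
  C_23 = −[(0.95)(0.00) − (-0.45)(-0.20)] = 0.0900
  C_31 = (-0.45)(-0.35) − (-0.40)(0.80) = 0.4775
  C_32 = −[(0.95)(-0.35) − (-0.40)(-0.40)] = 0.4925
  C_33 = (0.95)(0.80) − (-0.45)(-0.40) = 0.5800
det(I−A) = Σ_j (I−A)_1j·C_1j = (0.95)(0.7200) + (-0.45)(0.4300) + (-0.40)(0.1600) = 0.4265
adj(I−A) = Cᵀ =
  [ 0.7200   0.4050   0.4775]
  [ 0.4300   0.7750   0.4925]
  [ 0.1600   0.0900   0.5800]
(I − A)⁻¹ = adj(I−A) / det(I−A) ≈
  [   1.6882     0.9496     1.1196]
  [   1.0082     1.8171     1.1547]
  [   0.3751     0.2110     1.3599]
x = (I − A)⁻¹ d = adj(I−A)·d / det(I−A), with det(I−A) = 0.4265:
  x_A = (0.7200·100 + 0.4050·50 + 0.4775·600) / 0.4265 = 378.75 / 0.4265 ≈ 888.04
  x_B = (0.4300·100 + 0.7750·50 + 0.4925·600) / 0.4265 = 377.25 / 0.4265 ≈ 884.53
  x_M = (0.1600·100 + 0.0900·50 + 0.5800·600) / 0.4265 = 368.50 / 0.4265 ≈ 864.01

x_A = 888.04, x_B = 884.53, x_M = 864.01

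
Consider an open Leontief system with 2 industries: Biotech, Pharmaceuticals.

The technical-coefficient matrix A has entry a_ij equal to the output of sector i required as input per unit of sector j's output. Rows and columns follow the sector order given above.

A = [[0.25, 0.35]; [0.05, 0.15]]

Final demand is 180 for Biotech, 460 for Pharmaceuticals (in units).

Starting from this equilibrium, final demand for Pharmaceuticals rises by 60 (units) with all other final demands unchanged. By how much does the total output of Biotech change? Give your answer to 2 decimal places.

Δx_1 = 33.87

I − A =
  [   0.75    -0.35]
  [  -0.05     0.85]
det(I−A) = (0.75)(0.85) − (-0.35)(-0.05) = 0.6200
adj(I−A) = [[0.85, 0.35], [0.05, 0.75]]
(I − A)⁻¹ = adj(I−A) / det(I−A) ≈
  [   1.3710     0.5645]
  [   0.0806     1.2097]
Δx = (I − A)⁻¹ Δd with Δd having +60 in the Pharmaceuticals component and 0 elsewhere.
So Δx_1 = L_12 · (+60), where L_12 = adj(I−A)_12 / det(I−A) = 0.35 / 0.6200.
Δx_1 = 0.35 × (+60) / 0.6200 = 21.00 / 0.6200 ≈ 33.87.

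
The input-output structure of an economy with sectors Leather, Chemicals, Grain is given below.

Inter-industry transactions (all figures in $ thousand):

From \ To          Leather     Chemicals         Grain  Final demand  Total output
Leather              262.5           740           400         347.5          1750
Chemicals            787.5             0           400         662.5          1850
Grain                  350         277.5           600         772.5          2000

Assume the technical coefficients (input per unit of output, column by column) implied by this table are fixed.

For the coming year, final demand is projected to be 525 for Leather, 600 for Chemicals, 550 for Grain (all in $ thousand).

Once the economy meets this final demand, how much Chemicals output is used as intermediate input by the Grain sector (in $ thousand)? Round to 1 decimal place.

Technical coefficients a_ij = z_ij / X_j:
  a_11 = 262.5/1750 = 0.15, a_21 = 787.5/1750 = 0.45, a_31 = 350/1750 = 0.20
  a_12 = 740/1850 = 0.40, a_22 = 0/1850 = 0.00, a_32 = 277.5/1850 = 0.15
  a_13 = 400/2000 = 0.20, a_23 = 400/2000 = 0.20, a_33 = 600/2000 = 0.30
I − A =
  [   0.85    -0.40    -0.20]
  [  -0.45     1.00    -0.20]
  [  -0.20    -0.15     0.70]
Cofactors of I−A, C_ij = (−1)^(i+j)·(minor ij) (rows/columns in the sector order above):
  C_11 = (1.00)(0.70) − (-0.20)(-0.15) = 0.6700
  C_12 = −[(-0.45)(0.70) − (-0.20)(-0.20)] = 0.3550
  C_13 = (-0.45)(-0.15) − (1.00)(-0.20) = 0.2675
  C_21 = −[(-0.40)(0.70) − (-0.20)(-0.15)] = 0.3100
  C_22 = (0.85)(0.70) − (-0.20)(-0.20) = 0.5550
  C_23 = −[(0.85)(-0.15) − (-0.40)(-0.20)] = 0.2075
  C_31 = (-0.40)(-0.20) − (-0.20)(1.00) = 0.2800
  C_32 = −[(0.85)(-0.20) − (-0.20)(-0.45)] = 0.2600
  C_33 = (0.85)(1.00) − (-0.40)(-0.45) = 0.6700
det(I−A) = Σ_j (I−A)_1j·C_1j = (0.85)(0.6700) + (-0.40)(0.3550) + (-0.20)(0.2675) = 0.3740
adj(I−A) = Cᵀ =
  [ 0.6700   0.3100   0.2800]
  [ 0.3550   0.5550   0.2600]
  [ 0.2675   0.2075   0.6700]
(I − A)⁻¹ = adj(I−A) / det(I−A) ≈
  [   1.7914     0.8289     0.7487]
  [   0.9492     1.4840     0.6952]
  [   0.7152     0.5548     1.7914]
First solve x = (I − A)⁻¹ d = adj(I−A)·d / det(I−A); in particular x_3 = (0.2675·525 + 0.2075·600 + 0.6700·550) / 0.3740 = 633.4375 / 0.3740 ≈ 1693.683.
Intermediate flow from 2 to 3: z_23 = a_23 · x_3 = 0.20 × 633.4375 / 0.3740 = 126.6875 / 0.3740 ≈ 338.7.

z_23 = 338.7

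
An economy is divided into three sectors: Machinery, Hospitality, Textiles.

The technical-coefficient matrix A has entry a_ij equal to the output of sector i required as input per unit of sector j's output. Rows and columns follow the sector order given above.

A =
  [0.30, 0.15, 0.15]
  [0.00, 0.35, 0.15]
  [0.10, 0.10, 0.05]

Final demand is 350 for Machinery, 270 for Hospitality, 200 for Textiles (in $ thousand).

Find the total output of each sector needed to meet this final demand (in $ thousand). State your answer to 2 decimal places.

x_1 = 677.00, x_2 = 492.37, x_3 = 333.62

I − A =
  [   0.70    -0.15    -0.15]
  [   0.00     0.65    -0.15]
  [  -0.10    -0.10     0.95]
Cofactors of I−A, C_ij = (−1)^(i+j)·(minor ij) (rows/columns in the sector order above):
  C_11 = (0.65)(0.95) − (-0.15)(-0.10) = 0.6025
  C_12 = −[(0.00)(0.95) − (-0.15)(-0.10)] = 0.0150
  C_13 = (0.00)(-0.10) − (0.65)(-0.10) = 0.0650
  C_21 = −[(-0.15)(0.95) − (-0.15)(-0.10)] = 0.1575
  C_22 = (0.70)(0.95) − (-0.15)(-0.10) = 0.6500
  C_23 = −[(0.70)(-0.10) − (-0.15)(-0.10)] = 0.0850
  C_31 = (-0.15)(-0.15) − (-0.15)(0.65) = 0.1200
  C_32 = −[(0.70)(-0.15) − (-0.15)(0.00)] = 0.1050
  C_33 = (0.70)(0.65) − (-0.15)(0.00) = 0.4550
det(I−A) = Σ_j (I−A)_1j·C_1j = (0.70)(0.6025) + (-0.15)(0.0150) + (-0.15)(0.0650) = 0.40975
adj(I−A) = Cᵀ =
  [ 0.6025   0.1575   0.1200]
  [ 0.0150   0.6500   0.1050]
  [ 0.0650   0.0850   0.4550]
(I − A)⁻¹ = adj(I−A) / det(I−A) ≈
  [   1.4704     0.3844     0.2929]
  [   0.0366     1.5863     0.2563]
  [   0.1586     0.2074     1.1104]
x = (I − A)⁻¹ d = adj(I−A)·d / det(I−A), with det(I−A) = 0.40975:
  x_1 = (0.6025·350 + 0.1575·270 + 0.1200·200) / 0.40975 = 277.40 / 0.40975 ≈ 677.00
  x_2 = (0.0150·350 + 0.6500·270 + 0.1050·200) / 0.40975 = 201.75 / 0.40975 ≈ 492.37
  x_3 = (0.0650·350 + 0.0850·270 + 0.4550·200) / 0.40975 = 136.70 / 0.40975 ≈ 333.62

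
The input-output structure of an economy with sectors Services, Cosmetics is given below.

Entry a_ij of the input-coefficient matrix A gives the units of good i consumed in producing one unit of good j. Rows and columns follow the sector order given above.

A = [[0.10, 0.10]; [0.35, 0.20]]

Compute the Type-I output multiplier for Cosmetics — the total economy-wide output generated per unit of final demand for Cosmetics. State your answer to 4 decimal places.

m_2 = 1.4599

I − A =
  [   0.90    -0.10]
  [  -0.35     0.80]
det(I−A) = (0.90)(0.80) − (-0.10)(-0.35) = 0.6850
adj(I−A) = [[0.80, 0.10], [0.35, 0.90]]
(I − A)⁻¹ = adj(I−A) / det(I−A) ≈
  [   1.16788     0.14599]
  [   0.51095     1.31387]
The output multiplier for sector j is the column-j sum of the Leontief inverse (I − A)⁻¹ = adj(I−A) / det(I−A).
Column 2 of adj(I−A): (0.10, 0.90); det(I−A) = 0.6850.
m_2 = (0.10 + 0.90) / 0.6850 = 1.00 / 0.6850 ≈ 1.4599.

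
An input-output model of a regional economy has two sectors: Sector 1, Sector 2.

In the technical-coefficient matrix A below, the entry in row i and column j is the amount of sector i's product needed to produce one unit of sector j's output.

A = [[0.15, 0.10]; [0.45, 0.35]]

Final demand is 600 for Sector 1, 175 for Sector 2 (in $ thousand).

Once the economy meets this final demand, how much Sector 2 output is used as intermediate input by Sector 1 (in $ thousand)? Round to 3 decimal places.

z_21 = 361.330

I − A =
  [   0.85    -0.10]
  [  -0.45     0.65]
det(I−A) = (0.85)(0.65) − (-0.10)(-0.45) = 0.5075
adj(I−A) = [[0.65, 0.10], [0.45, 0.85]]
(I − A)⁻¹ = adj(I−A) / det(I−A) ≈
  [   1.2808     0.1970]
  [   0.8867     1.6749]
First solve x = (I − A)⁻¹ d = adj(I−A)·d / det(I−A); in particular x_1 = (0.65·600 + 0.10·175) / 0.5075 = 407.50 / 0.5075 ≈ 802.95567.
Intermediate flow from 2 to 1: z_21 = a_21 · x_1 = 0.45 × 407.50 / 0.5075 = 183.375 / 0.5075 ≈ 361.330.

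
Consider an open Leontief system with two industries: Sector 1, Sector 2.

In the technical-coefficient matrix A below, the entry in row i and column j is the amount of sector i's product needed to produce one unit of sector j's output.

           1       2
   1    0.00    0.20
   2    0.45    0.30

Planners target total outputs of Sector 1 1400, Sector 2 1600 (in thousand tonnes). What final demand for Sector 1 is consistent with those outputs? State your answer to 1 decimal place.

d_1 = 1080.0

I − A =
  [   1.00    -0.20]
  [  -0.45     0.70]
d = (I − A) x:
  d_1 = (+1.00)·1400 + (-0.20)·1600 = 1080.0
  d_2 = (-0.45)·1400 + (+0.70)·1600 = 490.0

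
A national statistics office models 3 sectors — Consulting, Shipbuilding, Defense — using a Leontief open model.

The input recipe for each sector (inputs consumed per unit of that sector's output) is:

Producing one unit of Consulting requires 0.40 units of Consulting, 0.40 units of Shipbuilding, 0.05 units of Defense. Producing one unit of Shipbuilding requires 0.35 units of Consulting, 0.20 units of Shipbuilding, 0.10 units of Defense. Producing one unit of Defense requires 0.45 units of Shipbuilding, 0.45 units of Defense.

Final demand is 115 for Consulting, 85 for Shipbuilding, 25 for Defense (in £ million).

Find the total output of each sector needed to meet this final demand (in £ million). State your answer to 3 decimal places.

I − A =
  [   0.60    -0.35     0.00]
  [  -0.40     0.80    -0.45]
  [  -0.05    -0.10     0.55]
Cofactors of I−A, C_ij = (−1)^(i+j)·(minor ij) (rows/columns in the sector order above):
  C_11 = (0.80)(0.55) − (-0.45)(-0.10) = 0.3950
  C_12 = −[(-0.40)(0.55) − (-0.45)(-0.05)] = 0.2425
  C_13 = (-0.40)(-0.10) − (0.80)(-0.05) = 0.0800
  C_21 = −[(-0.35)(0.55) − (0.00)(-0.10)] = 0.1925
  C_22 = (0.60)(0.55) − (0.00)(-0.05) = 0.3300
  C_23 = −[(0.60)(-0.10) − (-0.35)(-0.05)] = 0.0775
  C_31 = (-0.35)(-0.45) − (0.00)(0.80) = 0.1575
  C_32 = −[(0.60)(-0.45) − (0.00)(-0.40)] = 0.2700
  C_33 = (0.60)(0.80) − (-0.35)(-0.40) = 0.3400
det(I−A) = Σ_j (I−A)_1j·C_1j = (0.60)(0.3950) + (-0.35)(0.2425) + (0.00)(0.0800) = 0.152125
adj(I−A) = Cᵀ =
  [ 0.3950   0.1925   0.1575]
  [ 0.2425   0.3300   0.2700]
  [ 0.0800   0.0775   0.3400]
(I − A)⁻¹ = adj(I−A) / det(I−A) ≈
  [   2.5965     1.2654     1.0353]
  [   1.5941     2.1693     1.7749]
  [   0.5259     0.5094     2.2350]
x = (I − A)⁻¹ d = adj(I−A)·d / det(I−A), with det(I−A) = 0.152125:
  x_C = (0.3950·115 + 0.1925·85 + 0.1575·25) / 0.152125 = 65.725 / 0.152125 ≈ 432.046
  x_S = (0.2425·115 + 0.3300·85 + 0.2700·25) / 0.152125 = 62.6875 / 0.152125 ≈ 412.079
  x_D = (0.0800·115 + 0.0775·85 + 0.3400·25) / 0.152125 = 24.2875 / 0.152125 ≈ 159.655

x_C = 432.046, x_S = 412.079, x_D = 159.655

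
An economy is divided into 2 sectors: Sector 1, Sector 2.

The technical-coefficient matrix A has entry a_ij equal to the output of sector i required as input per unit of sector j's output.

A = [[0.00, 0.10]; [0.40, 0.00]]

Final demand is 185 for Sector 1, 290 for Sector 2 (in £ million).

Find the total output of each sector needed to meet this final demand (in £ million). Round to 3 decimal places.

x_1 = 222.917, x_2 = 379.167

I − A =
  [   1.00    -0.10]
  [  -0.40     1.00]
det(I−A) = (1.00)(1.00) − (-0.10)(-0.40) = 0.9600
adj(I−A) = [[1.00, 0.10], [0.40, 1.00]]
(I − A)⁻¹ = adj(I−A) / det(I−A) ≈
  [   1.0417     0.1042]
  [   0.4167     1.0417]
x = (I − A)⁻¹ d = adj(I−A)·d / det(I−A), with det(I−A) = 0.9600:
  x_1 = (1.00·185 + 0.10·290) / 0.9600 = 214.00 / 0.9600 ≈ 222.917
  x_2 = (0.40·185 + 1.00·290) / 0.9600 = 364.00 / 0.9600 ≈ 379.167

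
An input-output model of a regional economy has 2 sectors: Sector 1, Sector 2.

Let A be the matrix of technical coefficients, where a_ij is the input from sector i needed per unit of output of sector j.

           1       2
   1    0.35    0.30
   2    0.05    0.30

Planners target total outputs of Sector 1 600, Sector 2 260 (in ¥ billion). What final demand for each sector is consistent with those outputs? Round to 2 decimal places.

d_1 = 312.00, d_2 = 152.00

I − A =
  [   0.65    -0.30]
  [  -0.05     0.70]
d = (I − A) x:
  d_1 = (+0.65)·600 + (-0.30)·260 = 312.00
  d_2 = (-0.05)·600 + (+0.70)·260 = 152.00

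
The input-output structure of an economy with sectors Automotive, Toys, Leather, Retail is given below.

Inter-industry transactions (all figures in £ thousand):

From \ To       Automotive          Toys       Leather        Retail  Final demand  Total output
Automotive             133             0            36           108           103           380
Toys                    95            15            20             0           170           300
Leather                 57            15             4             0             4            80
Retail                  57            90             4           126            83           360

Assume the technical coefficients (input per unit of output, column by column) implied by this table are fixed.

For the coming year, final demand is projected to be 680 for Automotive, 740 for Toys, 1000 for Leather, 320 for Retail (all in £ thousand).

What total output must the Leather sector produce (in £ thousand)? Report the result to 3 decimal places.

Technical coefficients a_ij = z_ij / X_j:
  a_AA = 133/380 = 0.35, a_TA = 95/380 = 0.25, a_LA = 57/380 = 0.15, a_RA = 57/380 = 0.15
  a_AT = 0/300 = 0.00, a_TT = 15/300 = 0.05, a_LT = 15/300 = 0.05, a_RT = 90/300 = 0.30
  a_AL = 36/80 = 0.45, a_TL = 20/80 = 0.25, a_LL = 4/80 = 0.05, a_RL = 4/80 = 0.05
  a_AR = 108/360 = 0.30, a_TR = 0/360 = 0.00, a_LR = 0/360 = 0.00, a_RR = 126/360 = 0.35
I − A =
  [   0.65     0.00    -0.45    -0.30]
  [  -0.25     0.95    -0.25     0.00]
  [  -0.15    -0.05     0.95     0.00]
  [  -0.15    -0.30    -0.05     0.65]
Compute the cofactors C_ij = (−1)^(i+j)·(3×3 minor ij) of I−A; the adjugate is their transpose:
adj(I−A) = Cᵀ =
  [ 0.578500   0.100875   0.314625   0.267000]
  [ 0.178750   0.312500   0.171250   0.082500]
  [ 0.100750   0.032375   0.336125   0.046500]
  [ 0.223750   0.170000   0.177500   0.508750]
det(I−A) = Σ_j (I−A)_1j·C_1j = (0.65)(0.578500) + (0.00)(0.178750) + (-0.45)(0.100750) + (-0.30)(0.223750) = 0.2635625
(I − A)⁻¹ = adj(I−A) / det(I−A) ≈
  [   2.1949     0.3827     1.1937     1.0130]
  [   0.6782     1.1857     0.6498     0.3130]
  [   0.3823     0.1228     1.2753     0.1764]
  [   0.8489     0.6450     0.6735     1.9303]
x = (I − A)⁻¹ d = adj(I−A)·d / det(I−A), with det(I−A) = 0.2635625:
  x_A = (0.578500·680 + 0.100875·740 + 0.314625·1000 + 0.267000·320) / 0.2635625 = 868.0925 / 0.2635625 ≈ 3293.687
  x_T = (0.178750·680 + 0.312500·740 + 0.171250·1000 + 0.082500·320) / 0.2635625 = 550.45 / 0.2635625 ≈ 2088.499
  x_L = (0.100750·680 + 0.032375·740 + 0.336125·1000 + 0.046500·320) / 0.2635625 = 443.4725 / 0.2635625 ≈ 1682.608
  x_R = (0.223750·680 + 0.170000·740 + 0.177500·1000 + 0.508750·320) / 0.2635625 = 618.25 / 0.2635625 ≈ 2345.743

x_L = 1682.608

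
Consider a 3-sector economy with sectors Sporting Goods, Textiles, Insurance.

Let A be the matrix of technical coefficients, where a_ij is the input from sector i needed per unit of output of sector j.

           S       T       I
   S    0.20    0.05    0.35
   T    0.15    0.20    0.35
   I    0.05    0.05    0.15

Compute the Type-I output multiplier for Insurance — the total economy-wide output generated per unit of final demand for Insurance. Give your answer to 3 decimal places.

I − A =
  [   0.80    -0.05    -0.35]
  [  -0.15     0.80    -0.35]
  [  -0.05    -0.05     0.85]
Cofactors of I−A, C_ij = (−1)^(i+j)·(minor ij) (rows/columns in the sector order above):
  C_11 = (0.80)(0.85) − (-0.35)(-0.05) = 0.6625
  C_12 = −[(-0.15)(0.85) − (-0.35)(-0.05)] = 0.1450
  C_13 = (-0.15)(-0.05) − (0.80)(-0.05) = 0.0475
  C_21 = −[(-0.05)(0.85) − (-0.35)(-0.05)] = 0.0600
  C_22 = (0.80)(0.85) − (-0.35)(-0.05) = 0.6625
  C_23 = −[(0.80)(-0.05) − (-0.05)(-0.05)] = 0.0425
  C_31 = (-0.05)(-0.35) − (-0.35)(0.80) = 0.2975
  C_32 = −[(0.80)(-0.35) − (-0.35)(-0.15)] = 0.3325
  C_33 = (0.80)(0.80) − (-0.05)(-0.15) = 0.6325
det(I−A) = Σ_j (I−A)_1j·C_1j = (0.80)(0.6625) + (-0.05)(0.1450) + (-0.35)(0.0475) = 0.506125
adj(I−A) = Cᵀ =
  [ 0.6625   0.0600   0.2975]
  [ 0.1450   0.6625   0.3325]
  [ 0.0475   0.0425   0.6325]
(I − A)⁻¹ = adj(I−A) / det(I−A) ≈
  [   1.3090     0.1185     0.5878]
  [   0.2865     1.3090     0.6570]
  [   0.0939     0.0840     1.2497]
The output multiplier for sector j is the column-j sum of the Leontief inverse (I − A)⁻¹ = adj(I−A) / det(I−A).
Column I of adj(I−A): (0.2975, 0.3325, 0.6325); det(I−A) = 0.506125.
m_I = (0.2975 + 0.3325 + 0.6325) / 0.506125 = 1.2625 / 0.506125 ≈ 2.494.

m_I = 2.494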